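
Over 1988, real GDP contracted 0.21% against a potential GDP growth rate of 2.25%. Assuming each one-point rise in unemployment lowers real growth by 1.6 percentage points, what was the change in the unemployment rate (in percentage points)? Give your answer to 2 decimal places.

Growth-rate Okun's law: g_Y = g_Y* - β × Δu, so Δu = (g_Y* - g_Y)/β.
Δu = (2.25 + 0.21)/1.6 = 2.46/1.6 = 1.54 percentage points.

1.54 percentage points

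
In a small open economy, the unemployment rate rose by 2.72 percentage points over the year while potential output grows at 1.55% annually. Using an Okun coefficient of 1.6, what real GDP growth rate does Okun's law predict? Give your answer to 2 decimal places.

Growth-rate Okun's law: g_Y = g_Y* - β × Δu.
g_Y = 1.55 - 1.6 × (2.72) = 1.55 - 4.352 = -2.802%, i.e. -2.80% to 2 d.p.

-2.80%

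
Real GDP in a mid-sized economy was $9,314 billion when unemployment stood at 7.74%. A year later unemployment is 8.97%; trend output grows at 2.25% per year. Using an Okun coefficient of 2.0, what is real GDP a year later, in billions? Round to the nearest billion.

$9,294 billion

Δu = 8.97 - 7.74 = 1.23 points.
Okun's law (growth form): g_Y = g_Y* - β × Δu = 2.25 - 2.0 × (1.23) = 2.25 - 2.46 = -0.21%.
Real GDP in the next year = 9314 × (1 - 0.21/100) = 9314 × 0.9979 ≈ 9294 billion.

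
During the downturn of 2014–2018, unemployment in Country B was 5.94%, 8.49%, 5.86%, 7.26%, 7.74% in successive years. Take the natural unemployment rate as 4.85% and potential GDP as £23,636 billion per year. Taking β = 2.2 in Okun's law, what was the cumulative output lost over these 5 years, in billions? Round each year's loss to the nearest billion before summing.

Year 2014: gap = -2.2 × (5.94 - 4.85) = -2.398%, loss ≈ 23636 × 2.398/100 ≈ 567.
Year 2015: gap = -2.2 × (8.49 - 4.85) = -8.008%, loss ≈ 23636 × 8.008/100 ≈ 1893.
Year 2016: gap = -2.2 × (5.86 - 4.85) = -2.222%, loss ≈ 23636 × 2.222/100 ≈ 525.
Year 2017: gap = -2.2 × (7.26 - 4.85) = -5.302%, loss ≈ 23636 × 5.302/100 ≈ 1253.
Year 2018: gap = -2.2 × (7.74 - 4.85) = -6.358%, loss ≈ 23636 × 6.358/100 ≈ 1503.
Total lost output = 567 + 1893 + 525 + 1253 + 1503 = 5741 billion.

£5,741 billion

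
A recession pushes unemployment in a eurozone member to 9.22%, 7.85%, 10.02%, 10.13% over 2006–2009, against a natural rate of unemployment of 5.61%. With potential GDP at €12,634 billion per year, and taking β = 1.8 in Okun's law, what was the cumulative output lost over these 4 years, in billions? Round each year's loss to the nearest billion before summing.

€3,361 billion

Year 2006: gap = -1.8 × (9.22 - 5.61) = -6.498%, loss ≈ 12634 × 6.498/100 ≈ 821.
Year 2007: gap = -1.8 × (7.85 - 5.61) = -4.032%, loss ≈ 12634 × 4.032/100 ≈ 509.
Year 2008: gap = -1.8 × (10.02 - 5.61) = -7.938%, loss ≈ 12634 × 7.938/100 ≈ 1003.
Year 2009: gap = -1.8 × (10.13 - 5.61) = -8.136%, loss ≈ 12634 × 8.136/100 ≈ 1028.
Total lost output = 821 + 509 + 1003 + 1028 = 3361 billion.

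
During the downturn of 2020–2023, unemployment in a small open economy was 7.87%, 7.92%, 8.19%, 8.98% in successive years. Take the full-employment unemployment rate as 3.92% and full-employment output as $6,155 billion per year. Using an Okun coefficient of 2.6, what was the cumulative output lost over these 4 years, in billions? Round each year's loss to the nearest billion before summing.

$2,765 billion

Year 2020: gap = -2.6 × (7.87 - 3.92) = -10.27%, loss ≈ 6155 × 10.27/100 ≈ 632.
Year 2021: gap = -2.6 × (7.92 - 3.92) = -10.4%, loss ≈ 6155 × 10.4/100 ≈ 640.
Year 2022: gap = -2.6 × (8.19 - 3.92) = -11.102%, loss ≈ 6155 × 11.102/100 ≈ 683.
Year 2023: gap = -2.6 × (8.98 - 3.92) = -13.156%, loss ≈ 6155 × 13.156/100 ≈ 810.
Total lost output = 632 + 640 + 683 + 810 = 2765 billion.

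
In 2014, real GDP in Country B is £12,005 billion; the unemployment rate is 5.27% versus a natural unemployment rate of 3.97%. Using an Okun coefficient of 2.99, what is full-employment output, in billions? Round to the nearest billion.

£12,491 billion

Unemployment gap = 5.27 - 3.97 = 1.3 points, so output gap = -2.99 × 1.3 = -3.887%.
Since Y = Y* × (1 + gap/100), Y* = 12005/0.96113 ≈ 12491 billion.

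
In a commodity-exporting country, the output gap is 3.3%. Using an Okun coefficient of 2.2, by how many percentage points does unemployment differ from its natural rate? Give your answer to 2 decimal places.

Okun's law: output gap = -β × (u - u*), so u - u* = -(output gap)/β.
u - u* = -(3.3)/2.2 = -1.5 percentage points.

-1.50 percentage points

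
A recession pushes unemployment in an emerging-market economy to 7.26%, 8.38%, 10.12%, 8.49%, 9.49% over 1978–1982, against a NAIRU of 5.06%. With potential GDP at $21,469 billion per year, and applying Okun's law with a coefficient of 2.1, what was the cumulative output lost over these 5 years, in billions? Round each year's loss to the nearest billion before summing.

$8,313 billion

Year 1978: gap = -2.1 × (7.26 - 5.06) = -4.62%, loss ≈ 21469 × 4.62/100 ≈ 992.
Year 1979: gap = -2.1 × (8.38 - 5.06) = -6.972%, loss ≈ 21469 × 6.972/100 ≈ 1497.
Year 1980: gap = -2.1 × (10.12 - 5.06) = -10.626%, loss ≈ 21469 × 10.626/100 ≈ 2281.
Year 1981: gap = -2.1 × (8.49 - 5.06) = -7.203%, loss ≈ 21469 × 7.203/100 ≈ 1546.
Year 1982: gap = -2.1 × (9.49 - 5.06) = -9.303%, loss ≈ 21469 × 9.303/100 ≈ 1997.
Total lost output = 992 + 1497 + 2281 + 1546 + 1997 = 8313 billion.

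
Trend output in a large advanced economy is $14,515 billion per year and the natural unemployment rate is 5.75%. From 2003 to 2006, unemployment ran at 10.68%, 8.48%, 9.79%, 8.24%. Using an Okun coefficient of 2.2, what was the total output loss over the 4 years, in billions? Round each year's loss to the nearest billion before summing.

$4,531 billion

Year 2003: gap = -2.2 × (10.68 - 5.75) = -10.846%, loss ≈ 14515 × 10.846/100 ≈ 1574.
Year 2004: gap = -2.2 × (8.48 - 5.75) = -6.006%, loss ≈ 14515 × 6.006/100 ≈ 872.
Year 2005: gap = -2.2 × (9.79 - 5.75) = -8.888%, loss ≈ 14515 × 8.888/100 ≈ 1290.
Year 2006: gap = -2.2 × (8.24 - 5.75) = -5.478%, loss ≈ 14515 × 5.478/100 ≈ 795.
Total lost output = 1574 + 872 + 1290 + 795 = 4531 billion.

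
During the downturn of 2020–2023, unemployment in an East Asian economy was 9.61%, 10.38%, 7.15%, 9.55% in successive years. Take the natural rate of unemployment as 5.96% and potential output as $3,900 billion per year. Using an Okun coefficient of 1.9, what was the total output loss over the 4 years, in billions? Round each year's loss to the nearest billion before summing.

$952 billion

Year 2020: gap = -1.9 × (9.61 - 5.96) = -6.935%, loss ≈ 3900 × 6.935/100 ≈ 270.
Year 2021: gap = -1.9 × (10.38 - 5.96) = -8.398%, loss ≈ 3900 × 8.398/100 ≈ 328.
Year 2022: gap = -1.9 × (7.15 - 5.96) = -2.261%, loss ≈ 3900 × 2.261/100 ≈ 88.
Year 2023: gap = -1.9 × (9.55 - 5.96) = -6.821%, loss ≈ 3900 × 6.821/100 ≈ 266.
Total lost output = 270 + 328 + 88 + 266 = 952 billion.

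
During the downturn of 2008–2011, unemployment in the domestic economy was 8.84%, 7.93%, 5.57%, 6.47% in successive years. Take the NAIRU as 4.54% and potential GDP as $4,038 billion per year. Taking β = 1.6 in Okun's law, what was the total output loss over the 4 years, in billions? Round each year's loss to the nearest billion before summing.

Year 2008: gap = -1.6 × (8.84 - 4.54) = -6.88%, loss ≈ 4038 × 6.88/100 ≈ 278.
Year 2009: gap = -1.6 × (7.93 - 4.54) = -5.424%, loss ≈ 4038 × 5.424/100 ≈ 219.
Year 2010: gap = -1.6 × (5.57 - 4.54) = -1.648%, loss ≈ 4038 × 1.648/100 ≈ 67.
Year 2011: gap = -1.6 × (6.47 - 4.54) = -3.088%, loss ≈ 4038 × 3.088/100 ≈ 125.
Total lost output = 278 + 219 + 67 + 125 = 689 billion.

$689 billion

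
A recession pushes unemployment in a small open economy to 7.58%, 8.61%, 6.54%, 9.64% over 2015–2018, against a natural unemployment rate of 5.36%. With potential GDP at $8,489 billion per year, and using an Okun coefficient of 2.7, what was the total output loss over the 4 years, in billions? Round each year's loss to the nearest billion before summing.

$2,505 billion

Year 2015: gap = -2.7 × (7.58 - 5.36) = -5.994%, loss ≈ 8489 × 5.994/100 ≈ 509.
Year 2016: gap = -2.7 × (8.61 - 5.36) = -8.775%, loss ≈ 8489 × 8.775/100 ≈ 745.
Year 2017: gap = -2.7 × (6.54 - 5.36) = -3.186%, loss ≈ 8489 × 3.186/100 ≈ 270.
Year 2018: gap = -2.7 × (9.64 - 5.36) = -11.556%, loss ≈ 8489 × 11.556/100 ≈ 981.
Total lost output = 509 + 745 + 270 + 981 = 2505 billion.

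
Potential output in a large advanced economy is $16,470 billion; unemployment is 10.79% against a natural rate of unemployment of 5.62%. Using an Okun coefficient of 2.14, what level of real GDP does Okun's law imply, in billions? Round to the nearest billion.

Unemployment gap = 10.79 - 5.62 = 5.17 points, so the output gap is -2.14 × 5.17 = -11.0638%.
Actual GDP = 16470 × (1 - 11.0638/100) = 16470 × 0.889362 ≈ 14648 billion.

$14,648 billion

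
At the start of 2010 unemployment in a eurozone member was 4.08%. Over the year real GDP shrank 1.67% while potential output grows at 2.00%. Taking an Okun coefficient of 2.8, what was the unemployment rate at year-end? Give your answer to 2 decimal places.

5.39%

Growth-rate Okun's law: g_Y = g_Y* - β × Δu, so Δu = (g_Y* - g_Y)/β.
Δu = (2 + 1.67)/2.8 = 3.67/2.8 = 1.31 percentage points.
Year-end unemployment = 4.08 + 1.31 = 5.39%.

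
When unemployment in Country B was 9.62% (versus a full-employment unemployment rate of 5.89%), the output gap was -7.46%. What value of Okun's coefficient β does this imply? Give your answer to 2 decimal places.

β ≈ 2.00

Okun's law: output gap = -β × (u - u*).
-7.46 = -β × (9.62 - 5.89) = -β × 3.73, so β = 7.46/3.73 = 2.00.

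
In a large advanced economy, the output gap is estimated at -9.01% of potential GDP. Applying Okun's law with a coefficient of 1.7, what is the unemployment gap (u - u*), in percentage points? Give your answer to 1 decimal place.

5.3 percentage points

Okun's law: output gap = -β × (u - u*), so u - u* = -(output gap)/β.
u - u* = -(-9.01)/1.7 = 5.3 percentage points.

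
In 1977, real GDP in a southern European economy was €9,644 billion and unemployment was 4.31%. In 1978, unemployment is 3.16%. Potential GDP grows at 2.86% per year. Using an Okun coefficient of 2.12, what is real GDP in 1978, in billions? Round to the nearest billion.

Δu = 3.16 - 4.31 = -1.15 points.
Okun's law (growth form): g_Y = g_Y* - β × Δu = 2.86 - 2.12 × (-1.15) = 2.86 + 2.438 = 5.298%.
Real GDP in the next year = 9644 × (1 + 5.298/100) = 9644 × 1.05298 ≈ 10155 billion.

€10,155 billion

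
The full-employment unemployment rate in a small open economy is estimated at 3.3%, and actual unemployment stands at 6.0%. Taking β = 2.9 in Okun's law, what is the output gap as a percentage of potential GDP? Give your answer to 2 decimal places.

-7.83%

The unemployment gap is 6 - 3.3 = 2.7 percentage points.
Okun's law gives an output gap of -2.9 × 2.7 = -7.83%, i.e. 7.83% below potential.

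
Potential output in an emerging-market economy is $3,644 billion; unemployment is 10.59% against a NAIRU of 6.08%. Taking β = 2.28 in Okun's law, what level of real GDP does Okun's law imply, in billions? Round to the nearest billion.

$3,269 billion

Unemployment gap = 10.59 - 6.08 = 4.51 points, so the output gap is -2.28 × 4.51 = -10.2828%.
Actual GDP = 3644 × (1 - 10.2828/100) = 3644 × 0.897172 ≈ 3269 billion.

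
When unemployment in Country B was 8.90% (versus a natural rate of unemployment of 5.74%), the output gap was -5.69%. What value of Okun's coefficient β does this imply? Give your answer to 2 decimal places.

Okun's law: output gap = -β × (u - u*).
-5.69 = -β × (8.9 - 5.74) = -β × 3.16, so β = 5.69/3.16 = 1.80.

β ≈ 1.80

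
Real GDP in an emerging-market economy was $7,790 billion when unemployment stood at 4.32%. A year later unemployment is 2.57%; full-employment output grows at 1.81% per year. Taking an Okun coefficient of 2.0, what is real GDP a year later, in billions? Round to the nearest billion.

Δu = 2.57 - 4.32 = -1.75 points.
Okun's law (growth form): g_Y = g_Y* - β × Δu = 1.81 - 2.0 × (-1.75) = 1.81 + 3.5 = 5.31%.
Real GDP in the next year = 7790 × (1 + 5.31/100) = 7790 × 1.0531 ≈ 8204 billion.

$8,204 billion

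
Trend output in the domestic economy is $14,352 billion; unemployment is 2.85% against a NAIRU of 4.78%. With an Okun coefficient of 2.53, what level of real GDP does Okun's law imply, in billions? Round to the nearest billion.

Unemployment gap = 2.85 - 4.78 = -1.93 points, so the output gap is -2.53 × (-1.93) = 4.8829%.
Actual GDP = 14352 × (1 + 4.8829/100) = 14352 × 1.048829 ≈ 15053 billion.

$15,053 billion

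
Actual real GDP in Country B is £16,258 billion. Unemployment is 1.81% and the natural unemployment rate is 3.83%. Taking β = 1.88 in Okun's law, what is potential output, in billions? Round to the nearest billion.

Unemployment gap = 1.81 - 3.83 = -2.02 points, so output gap = -1.88 × (-2.02) = 3.7976%.
Since Y = Y* × (1 + gap/100), Y* = 16258/1.037976 ≈ 15663 billion.

£15,663 billion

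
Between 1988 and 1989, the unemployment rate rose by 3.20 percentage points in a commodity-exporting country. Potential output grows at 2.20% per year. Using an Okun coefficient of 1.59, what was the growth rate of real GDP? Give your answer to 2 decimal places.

-2.89%

Growth-rate Okun's law: g_Y = g_Y* - β × Δu.
g_Y = 2.20 - 1.59 × (3.20) = 2.2 - 5.088 = -2.888%, i.e. -2.89% to 2 d.p.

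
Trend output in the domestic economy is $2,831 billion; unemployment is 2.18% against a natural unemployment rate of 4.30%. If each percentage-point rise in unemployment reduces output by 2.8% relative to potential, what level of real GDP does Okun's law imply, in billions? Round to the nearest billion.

Unemployment gap = 2.18 - 4.3 = -2.12 points, so the output gap is -2.8 × (-2.12) = 5.936%.
Actual GDP = 2831 × (1 + 5.936/100) = 2831 × 1.05936 ≈ 2999 billion.

$2,999 billion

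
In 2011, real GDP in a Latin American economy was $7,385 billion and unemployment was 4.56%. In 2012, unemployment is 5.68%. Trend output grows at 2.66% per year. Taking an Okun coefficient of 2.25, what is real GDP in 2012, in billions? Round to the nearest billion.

Δu = 5.68 - 4.56 = 1.12 points.
Okun's law (growth form): g_Y = g_Y* - β × Δu = 2.66 - 2.25 × (1.12) = 2.66 - 2.52 = 0.14%.
Real GDP in the next year = 7385 × (1 + 0.14/100) = 7385 × 1.0014 ≈ 7395 billion.

$7,395 billion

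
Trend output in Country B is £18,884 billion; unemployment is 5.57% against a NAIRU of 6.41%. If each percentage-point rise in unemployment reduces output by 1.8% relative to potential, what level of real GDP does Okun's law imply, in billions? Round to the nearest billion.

£19,170 billion

Unemployment gap = 5.57 - 6.41 = -0.84 points, so the output gap is -1.8 × (-0.84) = 1.512%.
Actual GDP = 18884 × (1 + 1.512/100) = 18884 × 1.01512 ≈ 19170 billion.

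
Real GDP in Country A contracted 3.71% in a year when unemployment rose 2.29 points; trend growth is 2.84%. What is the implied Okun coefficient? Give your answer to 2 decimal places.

Growth form: g_Y = g_Y* - β × Δu, so β = (g_Y* - g_Y)/Δu.
β = (2.84 + 3.71)/2.29 = 6.55/2.29 = 2.86.

β ≈ 2.86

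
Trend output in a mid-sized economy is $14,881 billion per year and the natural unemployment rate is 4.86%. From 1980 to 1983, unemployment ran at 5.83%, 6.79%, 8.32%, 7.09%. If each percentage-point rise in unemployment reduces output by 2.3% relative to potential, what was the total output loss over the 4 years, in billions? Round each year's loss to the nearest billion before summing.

$2,940 billion

Year 1980: gap = -2.3 × (5.83 - 4.86) = -2.231%, loss ≈ 14881 × 2.231/100 ≈ 332.
Year 1981: gap = -2.3 × (6.79 - 4.86) = -4.439%, loss ≈ 14881 × 4.439/100 ≈ 661.
Year 1982: gap = -2.3 × (8.32 - 4.86) = -7.958%, loss ≈ 14881 × 7.958/100 ≈ 1184.
Year 1983: gap = -2.3 × (7.09 - 4.86) = -5.129%, loss ≈ 14881 × 5.129/100 ≈ 763.
Total lost output = 332 + 661 + 1184 + 763 = 2940 billion.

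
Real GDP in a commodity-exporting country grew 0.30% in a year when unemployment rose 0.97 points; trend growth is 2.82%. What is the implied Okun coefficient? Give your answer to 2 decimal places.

Growth form: g_Y = g_Y* - β × Δu, so β = (g_Y* - g_Y)/Δu.
β = (2.82 - 0.3)/0.97 = 2.52/0.97 = 2.60.

β ≈ 2.60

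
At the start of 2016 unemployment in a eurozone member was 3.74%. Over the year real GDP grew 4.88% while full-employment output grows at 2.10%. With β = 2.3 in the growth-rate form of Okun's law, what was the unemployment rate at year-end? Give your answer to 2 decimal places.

2.53%

Growth-rate Okun's law: g_Y = g_Y* - β × Δu, so Δu = (g_Y* - g_Y)/β.
Δu = (2.1 - 4.88)/2.3 = -2.78/2.3 = -1.21 percentage points.
Year-end unemployment = 3.74 - 1.21 = 2.53%.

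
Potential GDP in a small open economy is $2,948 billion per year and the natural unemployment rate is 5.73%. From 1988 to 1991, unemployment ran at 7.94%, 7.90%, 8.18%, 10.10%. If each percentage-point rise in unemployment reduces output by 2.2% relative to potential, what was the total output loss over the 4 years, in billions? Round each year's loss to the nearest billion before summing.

$726 billion

Year 1988: gap = -2.2 × (7.94 - 5.73) = -4.862%, loss ≈ 2948 × 4.862/100 ≈ 143.
Year 1989: gap = -2.2 × (7.9 - 5.73) = -4.774%, loss ≈ 2948 × 4.774/100 ≈ 141.
Year 1990: gap = -2.2 × (8.18 - 5.73) = -5.39%, loss ≈ 2948 × 5.39/100 ≈ 159.
Year 1991: gap = -2.2 × (10.1 - 5.73) = -9.614%, loss ≈ 2948 × 9.614/100 ≈ 283.
Total lost output = 143 + 141 + 159 + 283 = 726 billion.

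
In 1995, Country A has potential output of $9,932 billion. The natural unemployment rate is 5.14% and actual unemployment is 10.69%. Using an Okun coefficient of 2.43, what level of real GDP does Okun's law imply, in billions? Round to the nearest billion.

$8,593 billion

Unemployment gap = 10.69 - 5.14 = 5.55 points, so the output gap is -2.43 × 5.55 = -13.4865%.
Actual GDP = 9932 × (1 - 13.4865/100) = 9932 × 0.865135 ≈ 8593 billion.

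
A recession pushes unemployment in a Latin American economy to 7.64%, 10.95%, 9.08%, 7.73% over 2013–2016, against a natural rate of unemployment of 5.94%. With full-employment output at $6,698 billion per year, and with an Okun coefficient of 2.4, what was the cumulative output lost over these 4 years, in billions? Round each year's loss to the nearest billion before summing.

Year 2013: gap = -2.4 × (7.64 - 5.94) = -4.08%, loss ≈ 6698 × 4.08/100 ≈ 273.
Year 2014: gap = -2.4 × (10.95 - 5.94) = -12.024%, loss ≈ 6698 × 12.024/100 ≈ 805.
Year 2015: gap = -2.4 × (9.08 - 5.94) = -7.536%, loss ≈ 6698 × 7.536/100 ≈ 505.
Year 2016: gap = -2.4 × (7.73 - 5.94) = -4.296%, loss ≈ 6698 × 4.296/100 ≈ 288.
Total lost output = 273 + 805 + 505 + 288 = 1871 billion.

$1,871 billion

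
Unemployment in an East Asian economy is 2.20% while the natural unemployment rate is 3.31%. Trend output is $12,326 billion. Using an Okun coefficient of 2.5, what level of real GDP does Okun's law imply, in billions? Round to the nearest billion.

Unemployment gap = 2.2 - 3.31 = -1.11 points, so the output gap is -2.5 × (-1.11) = 2.775%.
Actual GDP = 12326 × (1 + 2.775/100) = 12326 × 1.02775 ≈ 12668 billion.

$12,668 billion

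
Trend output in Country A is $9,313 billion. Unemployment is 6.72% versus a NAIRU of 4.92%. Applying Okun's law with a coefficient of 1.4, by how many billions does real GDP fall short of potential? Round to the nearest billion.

Output gap = -1.4 × (6.72 - 4.92) = -1.4 × 1.8 = -2.52%.
Actual GDP ≈ 9313 × 0.9748 ≈ 9078 billion, so the shortfall is 9313 - 9078 = 235 billion.

$235 billion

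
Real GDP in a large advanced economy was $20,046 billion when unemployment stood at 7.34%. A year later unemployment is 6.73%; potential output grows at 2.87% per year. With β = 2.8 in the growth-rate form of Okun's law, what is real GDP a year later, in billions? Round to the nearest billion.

Δu = 6.73 - 7.34 = -0.61 points.
Okun's law (growth form): g_Y = g_Y* - β × Δu = 2.87 - 2.8 × (-0.61) = 2.87 + 1.708 = 4.578%.
Real GDP in the next year = 20046 × (1 + 4.578/100) = 20046 × 1.04578 ≈ 20964 billion.

$20,964 billion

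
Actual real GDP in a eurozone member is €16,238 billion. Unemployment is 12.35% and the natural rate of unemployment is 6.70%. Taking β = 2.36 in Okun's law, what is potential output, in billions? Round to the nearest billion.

€18,736 billion

Unemployment gap = 12.35 - 6.7 = 5.65 points, so output gap = -2.36 × 5.65 = -13.334%.
Since Y = Y* × (1 + gap/100), Y* = 16238/0.86666 ≈ 18736 billion.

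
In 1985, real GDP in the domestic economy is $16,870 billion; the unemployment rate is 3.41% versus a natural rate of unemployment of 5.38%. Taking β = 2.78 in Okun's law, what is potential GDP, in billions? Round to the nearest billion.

Unemployment gap = 3.41 - 5.38 = -1.97 points, so output gap = -2.78 × (-1.97) = 5.4766%.
Since Y = Y* × (1 + gap/100), Y* = 16870/1.054766 ≈ 15994 billion.

$15,994 billion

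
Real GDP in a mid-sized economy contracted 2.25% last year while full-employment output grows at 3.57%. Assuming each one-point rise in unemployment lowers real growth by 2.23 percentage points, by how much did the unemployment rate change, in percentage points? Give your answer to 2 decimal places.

2.61 percentage points

Growth-rate Okun's law: g_Y = g_Y* - β × Δu, so Δu = (g_Y* - g_Y)/β.
Δu = (3.57 + 2.25)/2.23 = 5.82/2.23 = 2.61 percentage points.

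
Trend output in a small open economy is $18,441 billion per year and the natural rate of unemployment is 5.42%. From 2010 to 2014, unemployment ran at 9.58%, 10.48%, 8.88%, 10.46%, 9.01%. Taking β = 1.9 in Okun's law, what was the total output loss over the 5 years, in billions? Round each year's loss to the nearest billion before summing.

$7,467 billion

Year 2010: gap = -1.9 × (9.58 - 5.42) = -7.904%, loss ≈ 18441 × 7.904/100 ≈ 1458.
Year 2011: gap = -1.9 × (10.48 - 5.42) = -9.614%, loss ≈ 18441 × 9.614/100 ≈ 1773.
Year 2012: gap = -1.9 × (8.88 - 5.42) = -6.574%, loss ≈ 18441 × 6.574/100 ≈ 1212.
Year 2013: gap = -1.9 × (10.46 - 5.42) = -9.576%, loss ≈ 18441 × 9.576/100 ≈ 1766.
Year 2014: gap = -1.9 × (9.01 - 5.42) = -6.821%, loss ≈ 18441 × 6.821/100 ≈ 1258.
Total lost output = 1458 + 1773 + 1212 + 1766 + 1258 = 7467 billion.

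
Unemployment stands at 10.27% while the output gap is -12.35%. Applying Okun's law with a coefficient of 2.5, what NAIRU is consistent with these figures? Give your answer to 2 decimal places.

5.33%

From Okun's law, u - u* = -(output gap)/β = -(-12.35)/2.5 = 4.94 points.
So u* = 10.27 - 4.94 = 5.33%.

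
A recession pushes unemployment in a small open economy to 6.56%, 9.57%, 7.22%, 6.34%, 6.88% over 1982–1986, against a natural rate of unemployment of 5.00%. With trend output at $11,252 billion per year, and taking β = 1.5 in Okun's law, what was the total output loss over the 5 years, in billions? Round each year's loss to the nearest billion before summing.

Year 1982: gap = -1.5 × (6.56 - 5) = -2.34%, loss ≈ 11252 × 2.34/100 ≈ 263.
Year 1983: gap = -1.5 × (9.57 - 5) = -6.855%, loss ≈ 11252 × 6.855/100 ≈ 771.
Year 1984: gap = -1.5 × (7.22 - 5) = -3.33%, loss ≈ 11252 × 3.33/100 ≈ 375.
Year 1985: gap = -1.5 × (6.34 - 5) = -2.01%, loss ≈ 11252 × 2.01/100 ≈ 226.
Year 1986: gap = -1.5 × (6.88 - 5) = -2.82%, loss ≈ 11252 × 2.82/100 ≈ 317.
Total lost output = 263 + 771 + 375 + 226 + 317 = 1952 billion.

$1,952 billion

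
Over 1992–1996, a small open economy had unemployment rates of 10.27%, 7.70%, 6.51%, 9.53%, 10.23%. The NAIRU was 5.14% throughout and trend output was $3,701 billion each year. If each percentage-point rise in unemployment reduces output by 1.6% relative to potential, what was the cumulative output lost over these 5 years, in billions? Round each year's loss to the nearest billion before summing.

$1,098 billion

Year 1992: gap = -1.6 × (10.27 - 5.14) = -8.208%, loss ≈ 3701 × 8.208/100 ≈ 304.
Year 1993: gap = -1.6 × (7.7 - 5.14) = -4.096%, loss ≈ 3701 × 4.096/100 ≈ 152.
Year 1994: gap = -1.6 × (6.51 - 5.14) = -2.192%, loss ≈ 3701 × 2.192/100 ≈ 81.
Year 1995: gap = -1.6 × (9.53 - 5.14) = -7.024%, loss ≈ 3701 × 7.024/100 ≈ 260.
Year 1996: gap = -1.6 × (10.23 - 5.14) = -8.144%, loss ≈ 3701 × 8.144/100 ≈ 301.
Total lost output = 304 + 152 + 81 + 260 + 301 = 1098 billion.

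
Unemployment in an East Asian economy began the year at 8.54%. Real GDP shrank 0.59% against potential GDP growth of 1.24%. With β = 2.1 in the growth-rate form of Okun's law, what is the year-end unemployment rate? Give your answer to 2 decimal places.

Growth-rate Okun's law: g_Y = g_Y* - β × Δu, so Δu = (g_Y* - g_Y)/β.
Δu = (1.24 + 0.59)/2.1 = 1.83/2.1 = 0.87 percentage points.
Year-end unemployment = 8.54 + 0.87 = 9.41%.

9.41%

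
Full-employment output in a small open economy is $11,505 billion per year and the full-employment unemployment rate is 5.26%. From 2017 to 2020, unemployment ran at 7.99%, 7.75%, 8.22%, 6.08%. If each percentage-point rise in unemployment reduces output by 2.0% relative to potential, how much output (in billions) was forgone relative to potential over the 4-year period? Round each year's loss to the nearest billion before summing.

Year 2017: gap = -2.0 × (7.99 - 5.26) = -5.46%, loss ≈ 11505 × 5.46/100 ≈ 628.
Year 2018: gap = -2.0 × (7.75 - 5.26) = -4.98%, loss ≈ 11505 × 4.98/100 ≈ 573.
Year 2019: gap = -2.0 × (8.22 - 5.26) = -5.92%, loss ≈ 11505 × 5.92/100 ≈ 681.
Year 2020: gap = -2.0 × (6.08 - 5.26) = -1.64%, loss ≈ 11505 × 1.64/100 ≈ 189.
Total lost output = 628 + 573 + 681 + 189 = 2071 billion.

$2,071 billion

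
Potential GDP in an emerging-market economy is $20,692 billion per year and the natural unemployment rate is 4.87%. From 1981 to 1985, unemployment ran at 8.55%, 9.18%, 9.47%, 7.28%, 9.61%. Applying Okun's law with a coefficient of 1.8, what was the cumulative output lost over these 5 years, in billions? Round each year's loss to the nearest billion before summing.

$7,352 billion

Year 1981: gap = -1.8 × (8.55 - 4.87) = -6.624%, loss ≈ 20692 × 6.624/100 ≈ 1371.
Year 1982: gap = -1.8 × (9.18 - 4.87) = -7.758%, loss ≈ 20692 × 7.758/100 ≈ 1605.
Year 1983: gap = -1.8 × (9.47 - 4.87) = -8.28%, loss ≈ 20692 × 8.28/100 ≈ 1713.
Year 1984: gap = -1.8 × (7.28 - 4.87) = -4.338%, loss ≈ 20692 × 4.338/100 ≈ 898.
Year 1985: gap = -1.8 × (9.61 - 4.87) = -8.532%, loss ≈ 20692 × 8.532/100 ≈ 1765.
Total lost output = 1371 + 1605 + 1713 + 898 + 1765 = 7352 billion.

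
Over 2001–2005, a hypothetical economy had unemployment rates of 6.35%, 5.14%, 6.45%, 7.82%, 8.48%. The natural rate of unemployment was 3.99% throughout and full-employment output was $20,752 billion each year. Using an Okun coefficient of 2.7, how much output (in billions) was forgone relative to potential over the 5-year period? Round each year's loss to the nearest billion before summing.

Year 2001: gap = -2.7 × (6.35 - 3.99) = -6.372%, loss ≈ 20752 × 6.372/100 ≈ 1322.
Year 2002: gap = -2.7 × (5.14 - 3.99) = -3.105%, loss ≈ 20752 × 3.105/100 ≈ 644.
Year 2003: gap = -2.7 × (6.45 - 3.99) = -6.642%, loss ≈ 20752 × 6.642/100 ≈ 1378.
Year 2004: gap = -2.7 × (7.82 - 3.99) = -10.341%, loss ≈ 20752 × 10.341/100 ≈ 2146.
Year 2005: gap = -2.7 × (8.48 - 3.99) = -12.123%, loss ≈ 20752 × 12.123/100 ≈ 2516.
Total lost output = 1322 + 644 + 1378 + 2146 + 2516 = 8006 billion.

$8,006 billion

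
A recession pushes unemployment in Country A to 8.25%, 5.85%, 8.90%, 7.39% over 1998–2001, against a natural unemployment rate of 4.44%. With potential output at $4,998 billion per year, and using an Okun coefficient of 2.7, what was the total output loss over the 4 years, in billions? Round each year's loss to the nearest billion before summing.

$1,704 billion

Year 1998: gap = -2.7 × (8.25 - 4.44) = -10.287%, loss ≈ 4998 × 10.287/100 ≈ 514.
Year 1999: gap = -2.7 × (5.85 - 4.44) = -3.807%, loss ≈ 4998 × 3.807/100 ≈ 190.
Year 2000: gap = -2.7 × (8.9 - 4.44) = -12.042%, loss ≈ 4998 × 12.042/100 ≈ 602.
Year 2001: gap = -2.7 × (7.39 - 4.44) = -7.965%, loss ≈ 4998 × 7.965/100 ≈ 398.
Total lost output = 514 + 190 + 602 + 398 = 1704 billion.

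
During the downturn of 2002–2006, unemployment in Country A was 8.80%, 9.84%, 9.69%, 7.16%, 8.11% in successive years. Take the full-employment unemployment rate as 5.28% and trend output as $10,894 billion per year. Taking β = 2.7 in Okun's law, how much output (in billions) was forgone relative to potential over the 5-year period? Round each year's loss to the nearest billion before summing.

$5,058 billion

Year 2002: gap = -2.7 × (8.8 - 5.28) = -9.504%, loss ≈ 10894 × 9.504/100 ≈ 1035.
Year 2003: gap = -2.7 × (9.84 - 5.28) = -12.312%, loss ≈ 10894 × 12.312/100 ≈ 1341.
Year 2004: gap = -2.7 × (9.69 - 5.28) = -11.907%, loss ≈ 10894 × 11.907/100 ≈ 1297.
Year 2005: gap = -2.7 × (7.16 - 5.28) = -5.076%, loss ≈ 10894 × 5.076/100 ≈ 553.
Year 2006: gap = -2.7 × (8.11 - 5.28) = -7.641%, loss ≈ 10894 × 7.641/100 ≈ 832.
Total lost output = 1035 + 1341 + 1297 + 553 + 832 = 5058 billion.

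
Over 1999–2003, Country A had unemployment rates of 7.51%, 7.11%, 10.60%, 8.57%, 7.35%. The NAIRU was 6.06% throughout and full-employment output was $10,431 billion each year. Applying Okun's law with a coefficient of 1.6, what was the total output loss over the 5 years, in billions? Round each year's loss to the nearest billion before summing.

Year 1999: gap = -1.6 × (7.51 - 6.06) = -2.32%, loss ≈ 10431 × 2.32/100 ≈ 242.
Year 2000: gap = -1.6 × (7.11 - 6.06) = -1.68%, loss ≈ 10431 × 1.68/100 ≈ 175.
Year 2001: gap = -1.6 × (10.6 - 6.06) = -7.264%, loss ≈ 10431 × 7.264/100 ≈ 758.
Year 2002: gap = -1.6 × (8.57 - 6.06) = -4.016%, loss ≈ 10431 × 4.016/100 ≈ 419.
Year 2003: gap = -1.6 × (7.35 - 6.06) = -2.064%, loss ≈ 10431 × 2.064/100 ≈ 215.
Total lost output = 242 + 175 + 758 + 419 + 215 = 1809 billion.

$1,809 billion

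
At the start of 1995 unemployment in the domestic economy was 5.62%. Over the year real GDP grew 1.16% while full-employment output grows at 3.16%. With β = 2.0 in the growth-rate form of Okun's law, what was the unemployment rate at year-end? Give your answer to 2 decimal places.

Growth-rate Okun's law: g_Y = g_Y* - β × Δu, so Δu = (g_Y* - g_Y)/β.
Δu = (3.16 - 1.16)/2.0 = 2/2.0 = 1.00 percentage point.
Year-end unemployment = 5.62 + 1 = 6.62%.

6.62%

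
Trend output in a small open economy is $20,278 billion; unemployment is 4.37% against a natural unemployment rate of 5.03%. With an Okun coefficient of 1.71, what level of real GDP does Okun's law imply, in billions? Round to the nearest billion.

Unemployment gap = 4.37 - 5.03 = -0.66 points, so the output gap is -1.71 × (-0.66) = 1.1286%.
Actual GDP = 20278 × (1 + 1.1286/100) = 20278 × 1.011286 ≈ 20507 billion.

$20,507 billion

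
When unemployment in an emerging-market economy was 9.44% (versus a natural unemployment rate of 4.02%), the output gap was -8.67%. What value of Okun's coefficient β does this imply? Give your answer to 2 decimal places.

β ≈ 1.60

Okun's law: output gap = -β × (u - u*).
-8.67 = -β × (9.44 - 4.02) = -β × 5.42, so β = 8.67/5.42 = 1.60.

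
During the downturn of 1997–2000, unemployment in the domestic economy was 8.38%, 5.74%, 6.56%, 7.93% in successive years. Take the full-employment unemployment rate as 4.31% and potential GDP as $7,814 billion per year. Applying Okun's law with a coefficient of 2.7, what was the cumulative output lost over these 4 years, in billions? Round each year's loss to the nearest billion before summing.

$2,400 billion

Year 1997: gap = -2.7 × (8.38 - 4.31) = -10.989%, loss ≈ 7814 × 10.989/100 ≈ 859.
Year 1998: gap = -2.7 × (5.74 - 4.31) = -3.861%, loss ≈ 7814 × 3.861/100 ≈ 302.
Year 1999: gap = -2.7 × (6.56 - 4.31) = -6.075%, loss ≈ 7814 × 6.075/100 ≈ 475.
Year 2000: gap = -2.7 × (7.93 - 4.31) = -9.774%, loss ≈ 7814 × 9.774/100 ≈ 764.
Total lost output = 859 + 302 + 475 + 764 = 2400 billion.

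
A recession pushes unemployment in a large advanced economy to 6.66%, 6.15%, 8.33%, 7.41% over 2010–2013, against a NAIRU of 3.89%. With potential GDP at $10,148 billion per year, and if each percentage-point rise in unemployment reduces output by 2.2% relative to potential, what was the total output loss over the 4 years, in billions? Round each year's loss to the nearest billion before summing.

$2,900 billion

Year 2010: gap = -2.2 × (6.66 - 3.89) = -6.094%, loss ≈ 10148 × 6.094/100 ≈ 618.
Year 2011: gap = -2.2 × (6.15 - 3.89) = -4.972%, loss ≈ 10148 × 4.972/100 ≈ 505.
Year 2012: gap = -2.2 × (8.33 - 3.89) = -9.768%, loss ≈ 10148 × 9.768/100 ≈ 991.
Year 2013: gap = -2.2 × (7.41 - 3.89) = -7.744%, loss ≈ 10148 × 7.744/100 ≈ 786.
Total lost output = 618 + 505 + 991 + 786 = 2900 billion.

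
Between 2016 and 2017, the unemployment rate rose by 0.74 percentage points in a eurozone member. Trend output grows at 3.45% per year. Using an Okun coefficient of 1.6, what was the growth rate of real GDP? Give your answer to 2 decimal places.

2.27%

Growth-rate Okun's law: g_Y = g_Y* - β × Δu.
g_Y = 3.45 - 1.6 × (0.74) = 3.45 - 1.184 = 2.266%, i.e. 2.27% to 2 d.p.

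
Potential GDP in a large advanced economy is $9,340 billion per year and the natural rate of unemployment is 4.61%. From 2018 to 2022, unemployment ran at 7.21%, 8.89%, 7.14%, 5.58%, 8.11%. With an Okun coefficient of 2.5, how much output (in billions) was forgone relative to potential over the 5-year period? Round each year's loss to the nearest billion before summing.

Year 2018: gap = -2.5 × (7.21 - 4.61) = -6.5%, loss ≈ 9340 × 6.5/100 ≈ 607.
Year 2019: gap = -2.5 × (8.89 - 4.61) = -10.7%, loss ≈ 9340 × 10.7/100 ≈ 999.
Year 2020: gap = -2.5 × (7.14 - 4.61) = -6.325%, loss ≈ 9340 × 6.325/100 ≈ 591.
Year 2021: gap = -2.5 × (5.58 - 4.61) = -2.425%, loss ≈ 9340 × 2.425/100 ≈ 226.
Year 2022: gap = -2.5 × (8.11 - 4.61) = -8.75%, loss ≈ 9340 × 8.75/100 ≈ 817.
Total lost output = 607 + 999 + 591 + 226 + 817 = 3240 billion.

$3,240 billion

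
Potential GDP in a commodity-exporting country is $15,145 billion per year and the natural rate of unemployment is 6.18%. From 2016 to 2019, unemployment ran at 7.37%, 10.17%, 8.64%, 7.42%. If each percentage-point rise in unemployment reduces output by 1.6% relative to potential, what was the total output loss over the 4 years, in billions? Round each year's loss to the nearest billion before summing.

$2,151 billion

Year 2016: gap = -1.6 × (7.37 - 6.18) = -1.904%, loss ≈ 15145 × 1.904/100 ≈ 288.
Year 2017: gap = -1.6 × (10.17 - 6.18) = -6.384%, loss ≈ 15145 × 6.384/100 ≈ 967.
Year 2018: gap = -1.6 × (8.64 - 6.18) = -3.936%, loss ≈ 15145 × 3.936/100 ≈ 596.
Year 2019: gap = -1.6 × (7.42 - 6.18) = -1.984%, loss ≈ 15145 × 1.984/100 ≈ 300.
Total lost output = 288 + 967 + 596 + 300 = 2151 billion.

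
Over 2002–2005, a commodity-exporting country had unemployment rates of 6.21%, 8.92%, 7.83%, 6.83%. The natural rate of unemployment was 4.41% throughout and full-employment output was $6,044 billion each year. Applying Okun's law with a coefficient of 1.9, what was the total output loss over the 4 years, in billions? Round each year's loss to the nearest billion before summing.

$1,396 billion

Year 2002: gap = -1.9 × (6.21 - 4.41) = -3.42%, loss ≈ 6044 × 3.42/100 ≈ 207.
Year 2003: gap = -1.9 × (8.92 - 4.41) = -8.569%, loss ≈ 6044 × 8.569/100 ≈ 518.
Year 2004: gap = -1.9 × (7.83 - 4.41) = -6.498%, loss ≈ 6044 × 6.498/100 ≈ 393.
Year 2005: gap = -1.9 × (6.83 - 4.41) = -4.598%, loss ≈ 6044 × 4.598/100 ≈ 278.
Total lost output = 207 + 518 + 393 + 278 = 1396 billion.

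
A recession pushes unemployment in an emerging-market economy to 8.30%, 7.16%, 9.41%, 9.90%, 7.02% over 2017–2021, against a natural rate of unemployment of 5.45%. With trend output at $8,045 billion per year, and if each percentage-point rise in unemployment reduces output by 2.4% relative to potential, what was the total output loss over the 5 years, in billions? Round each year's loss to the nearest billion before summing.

Year 2017: gap = -2.4 × (8.3 - 5.45) = -6.84%, loss ≈ 8045 × 6.84/100 ≈ 550.
Year 2018: gap = -2.4 × (7.16 - 5.45) = -4.104%, loss ≈ 8045 × 4.104/100 ≈ 330.
Year 2019: gap = -2.4 × (9.41 - 5.45) = -9.504%, loss ≈ 8045 × 9.504/100 ≈ 765.
Year 2020: gap = -2.4 × (9.9 - 5.45) = -10.68%, loss ≈ 8045 × 10.68/100 ≈ 859.
Year 2021: gap = -2.4 × (7.02 - 5.45) = -3.768%, loss ≈ 8045 × 3.768/100 ≈ 303.
Total lost output = 550 + 330 + 765 + 859 + 303 = 2807 billion.

$2,807 billion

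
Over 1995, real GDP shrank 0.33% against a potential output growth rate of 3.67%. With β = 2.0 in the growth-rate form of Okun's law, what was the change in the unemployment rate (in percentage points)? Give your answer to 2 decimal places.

Growth-rate Okun's law: g_Y = g_Y* - β × Δu, so Δu = (g_Y* - g_Y)/β.
Δu = (3.67 + 0.33)/2.0 = 4/2.0 = 2.00 percentage points.

2.00 percentage points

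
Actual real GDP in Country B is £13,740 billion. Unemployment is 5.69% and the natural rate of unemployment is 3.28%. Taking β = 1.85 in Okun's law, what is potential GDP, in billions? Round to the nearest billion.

£14,381 billion

Unemployment gap = 5.69 - 3.28 = 2.41 points, so output gap = -1.85 × 2.41 = -4.4585%.
Since Y = Y* × (1 + gap/100), Y* = 13740/0.955415 ≈ 14381 billion.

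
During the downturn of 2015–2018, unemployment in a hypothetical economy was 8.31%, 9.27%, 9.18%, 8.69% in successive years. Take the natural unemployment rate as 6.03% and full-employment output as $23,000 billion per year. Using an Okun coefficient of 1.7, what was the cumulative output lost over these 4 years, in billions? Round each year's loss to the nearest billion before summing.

$4,430 billion

Year 2015: gap = -1.7 × (8.31 - 6.03) = -3.876%, loss ≈ 23000 × 3.876/100 ≈ 891.
Year 2016: gap = -1.7 × (9.27 - 6.03) = -5.508%, loss ≈ 23000 × 5.508/100 ≈ 1267.
Year 2017: gap = -1.7 × (9.18 - 6.03) = -5.355%, loss ≈ 23000 × 5.355/100 ≈ 1232.
Year 2018: gap = -1.7 × (8.69 - 6.03) = -4.522%, loss ≈ 23000 × 4.522/100 ≈ 1040.
Total lost output = 891 + 1267 + 1232 + 1040 = 4430 billion.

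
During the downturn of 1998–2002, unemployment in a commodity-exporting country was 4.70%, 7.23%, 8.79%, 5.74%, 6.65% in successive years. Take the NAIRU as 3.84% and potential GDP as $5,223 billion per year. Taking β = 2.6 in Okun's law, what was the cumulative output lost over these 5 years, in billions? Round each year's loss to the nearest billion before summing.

Year 1998: gap = -2.6 × (4.7 - 3.84) = -2.236%, loss ≈ 5223 × 2.236/100 ≈ 117.
Year 1999: gap = -2.6 × (7.23 - 3.84) = -8.814%, loss ≈ 5223 × 8.814/100 ≈ 460.
Year 2000: gap = -2.6 × (8.79 - 3.84) = -12.87%, loss ≈ 5223 × 12.87/100 ≈ 672.
Year 2001: gap = -2.6 × (5.74 - 3.84) = -4.94%, loss ≈ 5223 × 4.94/100 ≈ 258.
Year 2002: gap = -2.6 × (6.65 - 3.84) = -7.306%, loss ≈ 5223 × 7.306/100 ≈ 382.
Total lost output = 117 + 460 + 672 + 258 + 382 = 1889 billion.

$1,889 billion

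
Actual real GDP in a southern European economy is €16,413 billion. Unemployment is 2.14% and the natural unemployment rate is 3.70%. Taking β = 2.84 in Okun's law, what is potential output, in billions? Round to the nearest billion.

€15,717 billion

Unemployment gap = 2.14 - 3.7 = -1.56 points, so output gap = -2.84 × (-1.56) = 4.4304%.
Since Y = Y* × (1 + gap/100), Y* = 16413/1.044304 ≈ 15717 billion.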